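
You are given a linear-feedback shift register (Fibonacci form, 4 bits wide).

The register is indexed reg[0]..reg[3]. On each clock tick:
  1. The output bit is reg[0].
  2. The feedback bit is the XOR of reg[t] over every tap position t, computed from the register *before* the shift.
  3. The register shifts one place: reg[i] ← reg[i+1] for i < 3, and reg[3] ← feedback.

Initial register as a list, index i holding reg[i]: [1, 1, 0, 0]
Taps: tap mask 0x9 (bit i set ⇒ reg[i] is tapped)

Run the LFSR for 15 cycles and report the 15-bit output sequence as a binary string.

110010001111010

tick  register→output (feedback)
  0  1100→1 (1)
  1  1001→1 (0)
  2  0010→0 (0)
  3  0100→0 (0)
  4  1000→1 (1)
  5  0001→0 (1)
  6  0011→0 (1)
  7  0111→0 (1)
  8  1111→1 (0)
  9  1110→1 (1)
 10  1101→1 (0)
 11  1010→1 (1)
 12  0101→0 (1)
 13  1011→1 (0)
 14  0110→0 (0)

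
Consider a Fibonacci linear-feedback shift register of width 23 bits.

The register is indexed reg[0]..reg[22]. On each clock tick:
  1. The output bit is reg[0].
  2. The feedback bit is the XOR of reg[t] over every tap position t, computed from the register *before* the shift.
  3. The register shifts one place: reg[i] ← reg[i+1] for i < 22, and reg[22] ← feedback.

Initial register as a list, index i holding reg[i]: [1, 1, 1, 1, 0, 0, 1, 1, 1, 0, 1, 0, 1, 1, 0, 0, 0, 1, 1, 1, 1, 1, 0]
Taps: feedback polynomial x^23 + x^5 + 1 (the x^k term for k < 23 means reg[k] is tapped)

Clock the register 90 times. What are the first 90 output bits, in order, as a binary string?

111100111010110001111101000011000100011110111001000010010110000100110000010010101000111001

k : reg_k → out_k, fb_k
0: 11110011101011000111110 → 1, fb=1
1: 11100111010110001111101 → 1, fb=0
2: 11001110101100011111010 → 1, fb=0
3: 10011101011000111110100 → 1, fb=0
4: 00111010110001111101000 → 0, fb=0
5: 01110101100011111010000 → 0, fb=1
6: 11101011000111110100001 → 1, fb=1
7: 11010110001111101000011 → 1, fb=0
8: 10101100011111010000110 → 1, fb=0
9: 01011000111110100001100 → 0, fb=0
10: 10110001111101000011000 → 1, fb=1
11: 01100011111010000110001 → 0, fb=0
12: 11000111110100001100010 → 1, fb=0
13: 10001111101000011000100 → 1, fb=0
14: 00011111010000110001000 → 0, fb=1
15: 00111110100001100010001 → 0, fb=1
16: 01111101000011000100011 → 0, fb=1
17: 11111010000110001000111 → 1, fb=1
18: 11110100001100010001111 → 1, fb=0
19: 11101000011000100011110 → 1, fb=1
20: 11010000110001000111101 → 1, fb=1
21: 10100001100010001111011 → 1, fb=1
22: 01000011000100011110111 → 0, fb=0
23: 10000110001000111101110 → 1, fb=0
24: 00001100010001111011100 → 0, fb=1
25: 00011000100011110111001 → 0, fb=0
26: 00110001000111101110010 → 0, fb=0
27: 01100010001111011100100 → 0, fb=0
28: 11000100011110111001000 → 1, fb=0
29: 10001000111101110010000 → 1, fb=1
30: 00010001111011100100001 → 0, fb=0
31: 00100011110111001000010 → 0, fb=0
32: 01000111101110010000100 → 0, fb=1
33: 10001111011100100001001 → 1, fb=0
34: 00011110111001000010010 → 0, fb=1
35: 00111101110010000100101 → 0, fb=1
36: 01111011100100001001011 → 0, fb=0
37: 11110111001000010010110 → 1, fb=0
38: 11101110010000100101100 → 1, fb=0
39: 11011100100001001011000 → 1, fb=0
40: 10111001000010010110000 → 1, fb=1
41: 01110010000100101100001 → 0, fb=0
42: 11100100001001011000010 → 1, fb=0
43: 11001000010010110000100 → 1, fb=1
44: 10010000100101100001001 → 1, fb=1
45: 00100001001011000010011 → 0, fb=0
46: 01000010010110000100110 → 0, fb=0
47: 10000100101100001001100 → 1, fb=0
48: 00001001011000010011000 → 0, fb=0
49: 00010010110000100110000 → 0, fb=0
50: 00100101100001001100000 → 0, fb=1
51: 01001011000010011000001 → 0, fb=0
52: 10010110000100110000010 → 1, fb=0
53: 00101100001001100000100 → 0, fb=1
54: 01011000010011000001001 → 0, fb=0
55: 10110000100110000010010 → 1, fb=1
56: 01100001001100000100101 → 0, fb=0
57: 11000010011000001001010 → 1, fb=1
58: 10000100110000010010101 → 1, fb=0
59: 00001001100000100101010 → 0, fb=0
60: 00010011000001001010100 → 0, fb=0
61: 00100110000010010101000 → 0, fb=1
62: 01001100000100101010001 → 0, fb=1
63: 10011000001001010100011 → 1, fb=1
64: 00110000010010101000111 → 0, fb=0
65: 01100000100101010001110 → 0, fb=0
66: 11000001001010100011100 → 1, fb=1
67: 10000010010101000111001 → 1, fb=1
68: 00000100101010001110011 → 0, fb=1
69: 00001001010100011100111 → 0, fb=0
70: 00010010101000111001110 → 0, fb=0
71: 00100101010001110011100 → 0, fb=1
72: 01001010100011100111001 → 0, fb=0
73: 10010101000111001110010 → 1, fb=0
74: 00101010001110011100100 → 0, fb=0
75: 01010100011100111001000 → 0, fb=1
76: 10101000111001110010001 → 1, fb=1
77: 01010001110011100100011 → 0, fb=0
78: 10100011100111001000110 → 1, fb=1
79: 01000111001110010001101 → 0, fb=1
80: 10001110011100100011011 → 1, fb=0
81: 00011100111001000110110 → 0, fb=1
82: 00111001110010001101101 → 0, fb=0
83: 01110011100100011011010 → 0, fb=0
84: 11100111001000110110100 → 1, fb=0
85: 11001110010001101101000 → 1, fb=0
86: 10011100100011011010000 → 1, fb=0
87: 00111001000110110100000 → 0, fb=0
88: 01110010001101101000000 → 0, fb=0
89: 11100100011011010000000 → 1, fb=0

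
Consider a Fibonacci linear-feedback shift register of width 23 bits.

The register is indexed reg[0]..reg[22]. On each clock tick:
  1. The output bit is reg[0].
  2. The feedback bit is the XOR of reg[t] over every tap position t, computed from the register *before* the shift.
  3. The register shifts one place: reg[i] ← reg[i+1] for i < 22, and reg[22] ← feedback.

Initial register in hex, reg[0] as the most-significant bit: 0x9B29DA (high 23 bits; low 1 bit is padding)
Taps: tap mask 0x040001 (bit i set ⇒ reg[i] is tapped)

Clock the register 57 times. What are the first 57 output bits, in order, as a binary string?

100110110010100111011011111010010001101101101100101101111

k : reg_k → out_k, fb_k
0: 10011011001010011101101 → 1, fb=1
1: 00110110010100111011011 → 0, fb=1
2: 01101100101001110110111 → 0, fb=1
3: 11011001010011101101111 → 1, fb=1
4: 10110010100111011011111 → 1, fb=0
5: 01100101001110110111110 → 0, fb=1
6: 11001010011101101111101 → 1, fb=0
7: 10010100111011011111010 → 1, fb=0
8: 00101001110110111110100 → 0, fb=1
9: 01010011101101111101001 → 0, fb=0
10: 10100111011011111010010 → 1, fb=0
11: 01001110110111110100100 → 0, fb=0
12: 10011101101111101001000 → 1, fb=1
13: 00111011011111010010001 → 0, fb=1
14: 01110110111110100100011 → 0, fb=0
15: 11101101111101001000110 → 1, fb=1
16: 11011011111010010001101 → 1, fb=1
17: 10110111110100100011011 → 1, fb=0
18: 01101111101001000110110 → 0, fb=1
19: 11011111010010001101101 → 1, fb=1
20: 10111110100100011011011 → 1, fb=0
21: 01111101001000110110110 → 0, fb=1
22: 11111010010001101101101 → 1, fb=1
23: 11110100100011011011011 → 1, fb=0
24: 11101001000110110110110 → 1, fb=0
25: 11010010001101101101100 → 1, fb=1
26: 10100100011011011011001 → 1, fb=0
27: 01001000110110110110010 → 0, fb=1
28: 10010001101101101100101 → 1, fb=1
29: 00100011011011011001011 → 0, fb=0
30: 01000110110110110010110 → 0, fb=1
31: 10001101101101100101101 → 1, fb=1
32: 00011011011011001011011 → 0, fb=1
33: 00110110110110010110111 → 0, fb=1
34: 01101101101100101101111 → 0, fb=0
35: 11011011011001011011110 → 1, fb=0
36: 10110110110010110111100 → 1, fb=0
37: 01101101100101101111000 → 0, fb=1
38: 11011011001011011110001 → 1, fb=0
39: 10110110010110111100010 → 1, fb=1
40: 01101100101101111000101 → 0, fb=0
41: 11011001011011110001010 → 1, fb=1
42: 10110010110111100010101 → 1, fb=0
43: 01100101101111000101010 → 0, fb=0
44: 11001011011110001010100 → 1, fb=0
45: 10010110111100010101000 → 1, fb=1
46: 00101101111000101010001 → 0, fb=1
47: 01011011110001010100011 → 0, fb=0
48: 10110111100010101000110 → 1, fb=1
49: 01101111000101010001101 → 0, fb=0
50: 11011110001010100011010 → 1, fb=0
51: 10111100010101000110100 → 1, fb=0
52: 01111000101010001101000 → 0, fb=0
53: 11110001010100011010000 → 1, fb=0
54: 11100010101000110100000 → 1, fb=1
55: 11000101010001101000001 → 1, fb=1
56: 10001010100011010000011 → 1, fb=1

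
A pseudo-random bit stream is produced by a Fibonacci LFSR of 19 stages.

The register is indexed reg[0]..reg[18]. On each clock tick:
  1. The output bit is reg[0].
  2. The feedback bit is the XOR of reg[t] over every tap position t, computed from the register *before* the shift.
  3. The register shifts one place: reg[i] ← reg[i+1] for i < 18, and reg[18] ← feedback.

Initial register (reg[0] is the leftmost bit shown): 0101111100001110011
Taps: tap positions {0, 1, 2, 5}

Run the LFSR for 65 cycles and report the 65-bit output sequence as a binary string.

k : reg_k → out_k, fb_k
0: 0101111100001110011 → 0, fb=0
1: 1011111000011100110 → 1, fb=1
2: 0111110000111001101 → 0, fb=1
3: 1111100001110011011 → 1, fb=1
4: 1111000011100110111 → 1, fb=1
5: 1110000111001101111 → 1, fb=1
6: 1100001110011011111 → 1, fb=0
7: 1000011100110111110 → 1, fb=0
8: 0000111001101111100 → 0, fb=1
9: 0001110011011111001 → 0, fb=1
10: 0011100110111110011 → 0, fb=1
11: 0111001101111100111 → 0, fb=0
12: 1110011011111001110 → 1, fb=0
13: 1100110111110011100 → 1, fb=1
14: 1001101111100111001 → 1, fb=1
15: 0011011111001110011 → 0, fb=0
16: 0110111110011100110 → 0, fb=1
17: 1101111100111001101 → 1, fb=1
18: 1011111001110011011 → 1, fb=1
19: 0111110011100110111 → 0, fb=1
20: 1111100111001101111 → 1, fb=1
21: 1111001110011011111 → 1, fb=1
22: 1110011100110111111 → 1, fb=0
23: 1100111001101111110 → 1, fb=1
24: 1001110011011111101 → 1, fb=0
25: 0011100110111111010 → 0, fb=1
26: 0111001101111110101 → 0, fb=0
27: 1110011011111101010 → 1, fb=0
28: 1100110111111010100 → 1, fb=1
29: 1001101111110101001 → 1, fb=1
30: 0011011111101010011 → 0, fb=0
31: 0110111111010100110 → 0, fb=1
32: 1101111110101001101 → 1, fb=1
33: 1011111101010011011 → 1, fb=1
34: 0111111010100110111 → 0, fb=1
35: 1111110101001101111 → 1, fb=0
36: 1111101010011011110 → 1, fb=1
37: 1111010100110111101 → 1, fb=0
38: 1110101001101111010 → 1, fb=1
39: 1101010011011110101 → 1, fb=1
40: 1010100110111101011 → 1, fb=0
41: 0101001101111010110 → 0, fb=1
42: 1010011011110101101 → 1, fb=1
43: 0100110111101011011 → 0, fb=0
44: 1001101111010110110 → 1, fb=1
45: 0011011110101101101 → 0, fb=0
46: 0110111101011011010 → 0, fb=1
47: 1101111010110110101 → 1, fb=1
48: 1011110101101101011 → 1, fb=1
49: 0111101011011010111 → 0, fb=0
50: 1111010110110101110 → 1, fb=0
51: 1110101101101011100 → 1, fb=1
52: 1101011011010111001 → 1, fb=1
53: 1010110110101110011 → 1, fb=1
54: 0101101101011100111 → 0, fb=1
55: 1011011010111001111 → 1, fb=1
56: 0110110101110011111 → 0, fb=1
57: 1101101011100111111 → 1, fb=0
58: 1011010111001111110 → 1, fb=1
59: 0110101110011111101 → 0, fb=0
60: 1101011100111111010 → 1, fb=1
61: 1010111001111110101 → 1, fb=1
62: 0101110011111101011 → 0, fb=0
63: 1011100111111010110 → 1, fb=0
64: 0111001111110101100 → 0, fb=0

01011111000011100110111110011100110111111010100110111101011011010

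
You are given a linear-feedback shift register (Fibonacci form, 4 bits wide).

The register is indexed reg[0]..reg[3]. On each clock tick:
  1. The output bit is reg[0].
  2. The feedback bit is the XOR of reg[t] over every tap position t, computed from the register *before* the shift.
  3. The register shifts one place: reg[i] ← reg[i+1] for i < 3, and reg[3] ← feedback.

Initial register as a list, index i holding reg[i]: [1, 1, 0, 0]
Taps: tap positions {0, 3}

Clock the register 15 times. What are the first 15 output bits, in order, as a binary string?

110010001111010

step | reg (before) | out | fb
   0 | 1100 | 1 | 1
   1 | 1001 | 1 | 0
   2 | 0010 | 0 | 0
   3 | 0100 | 0 | 0
   4 | 1000 | 1 | 1
   5 | 0001 | 0 | 1
   6 | 0011 | 0 | 1
   7 | 0111 | 0 | 1
   8 | 1111 | 1 | 0
   9 | 1110 | 1 | 1
  10 | 1101 | 1 | 0
  11 | 1010 | 1 | 1
  12 | 0101 | 0 | 1
  13 | 1011 | 1 | 0
  14 | 0110 | 0 | 0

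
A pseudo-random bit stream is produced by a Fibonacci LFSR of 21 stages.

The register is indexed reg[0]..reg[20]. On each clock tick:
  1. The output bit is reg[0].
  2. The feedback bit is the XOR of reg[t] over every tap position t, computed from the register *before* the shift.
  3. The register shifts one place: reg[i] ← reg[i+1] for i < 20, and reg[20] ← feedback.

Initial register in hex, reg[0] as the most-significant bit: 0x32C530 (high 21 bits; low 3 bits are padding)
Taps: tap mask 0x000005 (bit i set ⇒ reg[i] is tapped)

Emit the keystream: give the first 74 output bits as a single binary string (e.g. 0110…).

00110010110001010011011111001110100011110100011110100101100100101100100110

k : reg_k → out_k, fb_k
0: 001100101100010100110 → 0, fb=1
1: 011001011000101001101 → 0, fb=1
2: 110010110001010011011 → 1, fb=1
3: 100101100010100110111 → 1, fb=1
4: 001011000101001101111 → 0, fb=1
5: 010110001010011011111 → 0, fb=0
6: 101100010100110111110 → 1, fb=0
7: 011000101001101111100 → 0, fb=1
8: 110001010011011111001 → 1, fb=1
9: 100010100110111110011 → 1, fb=1
10: 000101001101111100111 → 0, fb=0
11: 001010011011111001110 → 0, fb=1
12: 010100110111110011101 → 0, fb=0
13: 101001101111100111010 → 1, fb=0
14: 010011011111001110100 → 0, fb=0
15: 100110111110011101000 → 1, fb=1
16: 001101111100111010001 → 0, fb=1
17: 011011111001110100011 → 0, fb=1
18: 110111110011101000111 → 1, fb=1
19: 101111100111010001111 → 1, fb=0
20: 011111001110100011110 → 0, fb=1
21: 111110011101000111101 → 1, fb=0
22: 111100111010001111010 → 1, fb=0
23: 111001110100011110100 → 1, fb=0
24: 110011101000111101000 → 1, fb=1
25: 100111010001111010001 → 1, fb=1
26: 001110100011110100011 → 0, fb=1
27: 011101000111101000111 → 0, fb=1
28: 111010001111010001111 → 1, fb=0
29: 110100011110100011110 → 1, fb=1
30: 101000111101000111101 → 1, fb=0
31: 010001111010001111010 → 0, fb=0
32: 100011110100011110100 → 1, fb=1
33: 000111101000111101001 → 0, fb=0
34: 001111010001111010010 → 0, fb=1
35: 011110100011110100101 → 0, fb=1
36: 111101000111101001011 → 1, fb=0
37: 111010001111010010110 → 1, fb=0
38: 110100011110100101100 → 1, fb=1
39: 101000111101001011001 → 1, fb=0
40: 010001111010010110010 → 0, fb=0
41: 100011110100101100100 → 1, fb=1
42: 000111101001011001001 → 0, fb=0
43: 001111010010110010010 → 0, fb=1
44: 011110100101100100101 → 0, fb=1
45: 111101001011001001011 → 1, fb=0
46: 111010010110010010110 → 1, fb=0
47: 110100101100100101100 → 1, fb=1
48: 101001011001001011001 → 1, fb=0
49: 010010110010010110010 → 0, fb=0
50: 100101100100101100100 → 1, fb=1
51: 001011001001011001001 → 0, fb=1
52: 010110010010110010011 → 0, fb=0
53: 101100100101100100110 → 1, fb=0
54: 011001001011001001100 → 0, fb=1
55: 110010010110010011001 → 1, fb=1
56: 100100101100100110011 → 1, fb=1
57: 001001011001001100111 → 0, fb=1
58: 010010110010011001111 → 0, fb=0
59: 100101100100110011110 → 1, fb=1
60: 001011001001100111101 → 0, fb=1
61: 010110010011001111011 → 0, fb=0
62: 101100100110011110110 → 1, fb=0
63: 011001001100111101100 → 0, fb=1
64: 110010011001111011001 → 1, fb=1
65: 100100110011110110011 → 1, fb=1
66: 001001100111101100111 → 0, fb=1
67: 010011001111011001111 → 0, fb=0
68: 100110011110110011110 → 1, fb=1
69: 001100111101100111101 → 0, fb=1
70: 011001111011001111011 → 0, fb=1
71: 110011110110011110111 → 1, fb=1
72: 100111101100111101111 → 1, fb=1
73: 001111011001111011111 → 0, fb=1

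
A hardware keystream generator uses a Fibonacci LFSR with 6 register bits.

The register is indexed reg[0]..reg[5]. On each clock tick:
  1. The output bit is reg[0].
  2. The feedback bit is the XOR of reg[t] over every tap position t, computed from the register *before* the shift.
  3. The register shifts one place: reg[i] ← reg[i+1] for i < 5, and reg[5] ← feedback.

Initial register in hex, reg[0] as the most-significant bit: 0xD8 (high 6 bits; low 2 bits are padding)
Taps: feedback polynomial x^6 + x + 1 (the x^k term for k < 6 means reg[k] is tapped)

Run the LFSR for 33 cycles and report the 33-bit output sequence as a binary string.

step | reg (before) | out | fb
   0 | 110110 | 1 | 0
   1 | 101100 | 1 | 1
   2 | 011001 | 0 | 1
   3 | 110011 | 1 | 0
   4 | 100110 | 1 | 1
   5 | 001101 | 0 | 0
   6 | 011010 | 0 | 1
   7 | 110101 | 1 | 0
   8 | 101010 | 1 | 1
   9 | 010101 | 0 | 1
  10 | 101011 | 1 | 1
  11 | 010111 | 0 | 1
  12 | 101111 | 1 | 1
  13 | 011111 | 0 | 1
  14 | 111111 | 1 | 0
  15 | 111110 | 1 | 0
  16 | 111100 | 1 | 0
  17 | 111000 | 1 | 0
  18 | 110000 | 1 | 0
  19 | 100000 | 1 | 1
  20 | 000001 | 0 | 0
  21 | 000010 | 0 | 0
  22 | 000100 | 0 | 0
  23 | 001000 | 0 | 0
  24 | 010000 | 0 | 1
  25 | 100001 | 1 | 1
  26 | 000011 | 0 | 0
  27 | 000110 | 0 | 0
  28 | 001100 | 0 | 0
  29 | 011000 | 0 | 1
  30 | 110001 | 1 | 0
  31 | 100010 | 1 | 1
  32 | 000101 | 0 | 0

110110011010101111110000010000110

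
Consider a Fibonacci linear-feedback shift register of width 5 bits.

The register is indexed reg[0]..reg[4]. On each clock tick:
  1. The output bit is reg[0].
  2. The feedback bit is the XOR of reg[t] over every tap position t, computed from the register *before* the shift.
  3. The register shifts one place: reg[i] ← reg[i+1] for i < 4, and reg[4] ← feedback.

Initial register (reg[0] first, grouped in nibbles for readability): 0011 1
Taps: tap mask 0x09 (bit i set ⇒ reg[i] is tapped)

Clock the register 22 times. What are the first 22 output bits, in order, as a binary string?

k : reg_k → out_k, fb_k
0: 00111 → 0, fb=1
1: 01111 → 0, fb=1
2: 11111 → 1, fb=0
3: 11110 → 1, fb=0
4: 11100 → 1, fb=1
5: 11001 → 1, fb=1
6: 10011 → 1, fb=0
7: 00110 → 0, fb=1
8: 01101 → 0, fb=0
9: 11010 → 1, fb=0
10: 10100 → 1, fb=1
11: 01001 → 0, fb=0
12: 10010 → 1, fb=0
13: 00100 → 0, fb=0
14: 01000 → 0, fb=0
15: 10000 → 1, fb=1
16: 00001 → 0, fb=0
17: 00010 → 0, fb=1
18: 00101 → 0, fb=0
19: 01010 → 0, fb=1
20: 10101 → 1, fb=1
21: 01011 → 0, fb=1

0011111001101001000010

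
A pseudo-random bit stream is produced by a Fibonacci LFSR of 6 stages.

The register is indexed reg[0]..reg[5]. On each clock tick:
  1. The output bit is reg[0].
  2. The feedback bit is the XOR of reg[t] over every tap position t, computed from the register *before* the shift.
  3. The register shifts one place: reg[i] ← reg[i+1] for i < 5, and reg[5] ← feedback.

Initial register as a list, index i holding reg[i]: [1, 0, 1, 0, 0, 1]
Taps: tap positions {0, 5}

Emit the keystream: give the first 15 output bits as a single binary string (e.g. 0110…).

101001001110001

step | reg (before) | out | fb
   0 | 101001 | 1 | 0
   1 | 010010 | 0 | 0
   2 | 100100 | 1 | 1
   3 | 001001 | 0 | 1
   4 | 010011 | 0 | 1
   5 | 100111 | 1 | 0
   6 | 001110 | 0 | 0
   7 | 011100 | 0 | 0
   8 | 111000 | 1 | 1
   9 | 110001 | 1 | 0
  10 | 100010 | 1 | 1
  11 | 000101 | 0 | 1
  12 | 001011 | 0 | 1
  13 | 010111 | 0 | 1
  14 | 101111 | 1 | 0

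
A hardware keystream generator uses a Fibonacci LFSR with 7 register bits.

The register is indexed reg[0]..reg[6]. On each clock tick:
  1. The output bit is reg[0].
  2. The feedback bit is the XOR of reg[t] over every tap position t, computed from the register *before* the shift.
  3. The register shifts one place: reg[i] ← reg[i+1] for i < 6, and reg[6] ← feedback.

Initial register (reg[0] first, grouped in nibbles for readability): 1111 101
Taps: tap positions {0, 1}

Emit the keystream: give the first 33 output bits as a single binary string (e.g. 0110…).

111110100001110001001001101101011

tick  register→output (feedback)
  0  1111101→1 (0)
  1  1111010→1 (0)
  2  1110100→1 (0)
  3  1101000→1 (0)
  4  1010000→1 (1)
  5  0100001→0 (1)
  6  1000011→1 (1)
  7  0000111→0 (0)
  8  0001110→0 (0)
  9  0011100→0 (0)
 10  0111000→0 (1)
 11  1110001→1 (0)
 12  1100010→1 (0)
 13  1000100→1 (1)
 14  0001001→0 (0)
 15  0010010→0 (0)
 16  0100100→0 (1)
 17  1001001→1 (1)
 18  0010011→0 (0)
 19  0100110→0 (1)
 20  1001101→1 (1)
 21  0011011→0 (0)
 22  0110110→0 (1)
 23  1101101→1 (0)
 24  1011010→1 (1)
 25  0110101→0 (1)
 26  1101011→1 (0)
 27  1010110→1 (1)
 28  0101101→0 (1)
 29  1011011→1 (1)
 30  0110111→0 (1)
 31  1101111→1 (0)
 32  1011110→1 (1)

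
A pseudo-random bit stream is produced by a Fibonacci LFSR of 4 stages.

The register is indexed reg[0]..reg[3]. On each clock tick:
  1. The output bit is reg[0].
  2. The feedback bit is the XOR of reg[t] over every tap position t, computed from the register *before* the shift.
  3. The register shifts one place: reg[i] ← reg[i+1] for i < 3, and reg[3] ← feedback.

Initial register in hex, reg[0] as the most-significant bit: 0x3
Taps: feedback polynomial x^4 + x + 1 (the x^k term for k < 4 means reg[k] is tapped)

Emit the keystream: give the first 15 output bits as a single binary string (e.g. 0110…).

k : reg_k → out_k, fb_k
0: 0011 → 0, fb=0
1: 0110 → 0, fb=1
2: 1101 → 1, fb=0
3: 1010 → 1, fb=1
4: 0101 → 0, fb=1
5: 1011 → 1, fb=1
6: 0111 → 0, fb=1
7: 1111 → 1, fb=0
8: 1110 → 1, fb=0
9: 1100 → 1, fb=0
10: 1000 → 1, fb=1
11: 0001 → 0, fb=0
12: 0010 → 0, fb=0
13: 0100 → 0, fb=1
14: 1001 → 1, fb=1

001101011110001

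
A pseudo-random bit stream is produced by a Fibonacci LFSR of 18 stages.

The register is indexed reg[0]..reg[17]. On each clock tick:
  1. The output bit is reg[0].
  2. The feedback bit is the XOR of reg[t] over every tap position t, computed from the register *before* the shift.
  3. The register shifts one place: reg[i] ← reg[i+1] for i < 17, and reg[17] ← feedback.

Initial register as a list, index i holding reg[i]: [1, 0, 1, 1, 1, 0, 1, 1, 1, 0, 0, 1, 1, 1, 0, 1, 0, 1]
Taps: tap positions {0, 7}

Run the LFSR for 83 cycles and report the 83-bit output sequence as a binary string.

k : reg_k → out_k, fb_k
0: 101110111001110101 → 1, fb=0
1: 011101110011101010 → 0, fb=1
2: 111011100111010101 → 1, fb=1
3: 110111001110101011 → 1, fb=1
4: 101110011101010111 → 1, fb=0
5: 011100111010101110 → 0, fb=1
6: 111001110101011101 → 1, fb=0
7: 110011101010111010 → 1, fb=1
8: 100111010101110101 → 1, fb=0
9: 001110101011101010 → 0, fb=0
10: 011101010111010100 → 0, fb=1
11: 111010101110101001 → 1, fb=1
12: 110101011101010011 → 1, fb=0
13: 101010111010100110 → 1, fb=0
14: 010101110101001100 → 0, fb=1
15: 101011101010011001 → 1, fb=1
16: 010111010100110011 → 0, fb=1
17: 101110101001100111 → 1, fb=1
18: 011101010011001111 → 0, fb=1
19: 111010100110011111 → 1, fb=1
20: 110101001100111111 → 1, fb=1
21: 101010011001111111 → 1, fb=0
22: 010100110011111110 → 0, fb=1
23: 101001100111111101 → 1, fb=1
24: 010011001111111011 → 0, fb=0
25: 100110011111110110 → 1, fb=0
26: 001100111111101100 → 0, fb=1
27: 011001111111011001 → 0, fb=1
28: 110011111110110011 → 1, fb=0
29: 100111111101100110 → 1, fb=0
30: 001111111011001100 → 0, fb=1
31: 011111110110011001 → 0, fb=1
32: 111111101100110011 → 1, fb=1
33: 111111011001100111 → 1, fb=0
34: 111110110011001110 → 1, fb=0
35: 111101100110011100 → 1, fb=1
36: 111011001100111001 → 1, fb=1
37: 110110011001110011 → 1, fb=0
38: 101100110011100110 → 1, fb=0
39: 011001100111001100 → 0, fb=0
40: 110011001110011000 → 1, fb=1
41: 100110011100110001 → 1, fb=0
42: 001100111001100010 → 0, fb=1
43: 011001110011000101 → 0, fb=1
44: 110011100110001011 → 1, fb=1
45: 100111001100010111 → 1, fb=1
46: 001110011000101111 → 0, fb=1
47: 011100110001011111 → 0, fb=1
48: 111001100010111111 → 1, fb=1
49: 110011000101111111 → 1, fb=1
50: 100110001011111111 → 1, fb=1
51: 001100010111111111 → 0, fb=1
52: 011000101111111111 → 0, fb=0
53: 110001011111111110 → 1, fb=0
54: 100010111111111100 → 1, fb=0
55: 000101111111111000 → 0, fb=1
56: 001011111111110001 → 0, fb=1
57: 010111111111100011 → 0, fb=1
58: 101111111111000111 → 1, fb=0
59: 011111111110001110 → 0, fb=1
60: 111111111100011101 → 1, fb=0
61: 111111111000111010 → 1, fb=0
62: 111111110001110100 → 1, fb=0
63: 111111100011101000 → 1, fb=1
64: 111111000111010001 → 1, fb=1
65: 111110001110100011 → 1, fb=1
66: 111100011101000111 → 1, fb=0
67: 111000111010001110 → 1, fb=0
68: 110001110100011100 → 1, fb=0
69: 100011101000111000 → 1, fb=1
70: 000111010001110001 → 0, fb=1
71: 001110100011100011 → 0, fb=0
72: 011101000111000110 → 0, fb=0
73: 111010001110001100 → 1, fb=1
74: 110100011100011001 → 1, fb=0
75: 101000111000110010 → 1, fb=0
76: 010001110001100100 → 0, fb=1
77: 100011100011001001 → 1, fb=1
78: 000111000110010011 → 0, fb=0
79: 001110001100100110 → 0, fb=0
80: 011100011001001100 → 0, fb=1
81: 111000110010011001 → 1, fb=0
82: 110001100100110010 → 1, fb=1

10111011100111010101110101001100111111101100110011100110001011111111110001110100011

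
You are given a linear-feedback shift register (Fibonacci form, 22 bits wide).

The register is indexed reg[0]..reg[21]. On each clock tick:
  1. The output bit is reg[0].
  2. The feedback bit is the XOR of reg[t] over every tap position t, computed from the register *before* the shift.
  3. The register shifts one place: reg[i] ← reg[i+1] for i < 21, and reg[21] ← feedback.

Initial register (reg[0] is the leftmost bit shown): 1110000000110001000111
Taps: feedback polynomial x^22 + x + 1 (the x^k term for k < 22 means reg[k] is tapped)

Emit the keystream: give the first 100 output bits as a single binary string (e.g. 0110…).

k : reg_k → out_k, fb_k
0: 1110000000110001000111 → 1, fb=0
1: 1100000001100010001110 → 1, fb=0
2: 1000000011000100011100 → 1, fb=1
3: 0000000110001000111001 → 0, fb=0
4: 0000001100010001110010 → 0, fb=0
5: 0000011000100011100100 → 0, fb=0
6: 0000110001000111001000 → 0, fb=0
7: 0001100010001110010000 → 0, fb=0
8: 0011000100011100100000 → 0, fb=0
9: 0110001000111001000000 → 0, fb=1
10: 1100010001110010000001 → 1, fb=0
11: 1000100011100100000010 → 1, fb=1
12: 0001000111001000000101 → 0, fb=0
13: 0010001110010000001010 → 0, fb=0
14: 0100011100100000010100 → 0, fb=1
15: 1000111001000000101001 → 1, fb=1
16: 0001110010000001010011 → 0, fb=0
17: 0011100100000010100110 → 0, fb=0
18: 0111001000000101001100 → 0, fb=1
19: 1110010000001010011001 → 1, fb=0
20: 1100100000010100110010 → 1, fb=0
21: 1001000000101001100100 → 1, fb=1
22: 0010000001010011001001 → 0, fb=0
23: 0100000010100110010010 → 0, fb=1
24: 1000000101001100100101 → 1, fb=1
25: 0000001010011001001011 → 0, fb=0
26: 0000010100110010010110 → 0, fb=0
27: 0000101001100100101100 → 0, fb=0
28: 0001010011001001011000 → 0, fb=0
29: 0010100110010010110000 → 0, fb=0
30: 0101001100100101100000 → 0, fb=1
31: 1010011001001011000001 → 1, fb=1
32: 0100110010010110000011 → 0, fb=1
33: 1001100100101100000111 → 1, fb=1
34: 0011001001011000001111 → 0, fb=0
35: 0110010010110000011110 → 0, fb=1
36: 1100100101100000111101 → 1, fb=0
37: 1001001011000001111010 → 1, fb=1
38: 0010010110000011110101 → 0, fb=0
39: 0100101100000111101010 → 0, fb=1
40: 1001011000001111010101 → 1, fb=1
41: 0010110000011110101011 → 0, fb=0
42: 0101100000111101010110 → 0, fb=1
43: 1011000001111010101101 → 1, fb=1
44: 0110000011110101011011 → 0, fb=1
45: 1100000111101010110111 → 1, fb=0
46: 1000001111010101101110 → 1, fb=1
47: 0000011110101011011101 → 0, fb=0
48: 0000111101010110111010 → 0, fb=0
49: 0001111010101101110100 → 0, fb=0
50: 0011110101011011101000 → 0, fb=0
51: 0111101010110111010000 → 0, fb=1
52: 1111010101101110100001 → 1, fb=0
53: 1110101011011101000010 → 1, fb=0
54: 1101010110111010000100 → 1, fb=0
55: 1010101101110100001000 → 1, fb=1
56: 0101011011101000010001 → 0, fb=1
57: 1010110111010000100011 → 1, fb=1
58: 0101101110100001000111 → 0, fb=1
59: 1011011101000010001111 → 1, fb=1
60: 0110111010000100011111 → 0, fb=1
61: 1101110100001000111111 → 1, fb=0
62: 1011101000010001111110 → 1, fb=1
63: 0111010000100011111101 → 0, fb=1
64: 1110100001000111111011 → 1, fb=0
65: 1101000010001111110110 → 1, fb=0
66: 1010000100011111101100 → 1, fb=1
67: 0100001000111111011001 → 0, fb=1
68: 1000010001111110110011 → 1, fb=1
69: 0000100011111101100111 → 0, fb=0
70: 0001000111111011001110 → 0, fb=0
71: 0010001111110110011100 → 0, fb=0
72: 0100011111101100111000 → 0, fb=1
73: 1000111111011001110001 → 1, fb=1
74: 0001111110110011100011 → 0, fb=0
75: 0011111101100111000110 → 0, fb=0
76: 0111111011001110001100 → 0, fb=1
77: 1111110110011100011001 → 1, fb=0
78: 1111101100111000110010 → 1, fb=0
79: 1111011001110001100100 → 1, fb=0
80: 1110110011100011001000 → 1, fb=0
81: 1101100111000110010000 → 1, fb=0
82: 1011001110001100100000 → 1, fb=1
83: 0110011100011001000001 → 0, fb=1
84: 1100111000110010000011 → 1, fb=0
85: 1001110001100100000110 → 1, fb=1
86: 0011100011001000001101 → 0, fb=0
87: 0111000110010000011010 → 0, fb=1
88: 1110001100100000110101 → 1, fb=0
89: 1100011001000001101010 → 1, fb=0
90: 1000110010000011010100 → 1, fb=1
91: 0001100100000110101001 → 0, fb=0
92: 0011001000001101010010 → 0, fb=0
93: 0110010000011010100100 → 0, fb=1
94: 1100100000110101001001 → 1, fb=0
95: 1001000001101010010010 → 1, fb=1
96: 0010000011010100100101 → 0, fb=0
97: 0100000110101001001010 → 0, fb=1
98: 1000001101010010010101 → 1, fb=1
99: 0000011010100100101011 → 0, fb=0

1110000000110001000111001000000101001100100101100000111101010110111010000100011111101100111000110010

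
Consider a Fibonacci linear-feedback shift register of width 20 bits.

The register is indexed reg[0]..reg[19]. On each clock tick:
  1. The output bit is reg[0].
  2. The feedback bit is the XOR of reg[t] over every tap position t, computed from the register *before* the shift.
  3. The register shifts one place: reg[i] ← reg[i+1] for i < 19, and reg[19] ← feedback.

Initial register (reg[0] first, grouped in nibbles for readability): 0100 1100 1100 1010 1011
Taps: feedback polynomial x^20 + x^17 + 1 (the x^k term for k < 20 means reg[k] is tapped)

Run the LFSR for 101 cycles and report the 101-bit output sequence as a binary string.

k : reg_k → out_k, fb_k
0: 01001100110010101011 → 0, fb=0
1: 10011001100101010110 → 1, fb=0
2: 00110011001010101100 → 0, fb=1
3: 01100110010101011001 → 0, fb=0
4: 11001100101010110010 → 1, fb=1
5: 10011001010101100101 → 1, fb=0
6: 00110010101011001010 → 0, fb=0
7: 01100101010110010100 → 0, fb=1
8: 11001010101100101001 → 1, fb=1
9: 10010101011001010011 → 1, fb=1
10: 00101010110010100111 → 0, fb=1
11: 01010101100101001111 → 0, fb=1
12: 10101011001010011111 → 1, fb=0
13: 01010110010100111110 → 0, fb=1
14: 10101100101001111101 → 1, fb=0
15: 01011001010011111010 → 0, fb=0
16: 10110010100111110100 → 1, fb=0
17: 01100101001111101000 → 0, fb=0
18: 11001010011111010000 → 1, fb=1
19: 10010100111110100001 → 1, fb=1
20: 00101001111101000011 → 0, fb=0
21: 01010011111010000110 → 0, fb=1
22: 10100111110100001101 → 1, fb=0
23: 01001111101000011010 → 0, fb=0
24: 10011111010000110100 → 1, fb=0
25: 00111110100001101000 → 0, fb=0
26: 01111101000011010000 → 0, fb=0
27: 11111010000110100000 → 1, fb=1
28: 11110100001101000001 → 1, fb=1
29: 11101000011010000011 → 1, fb=1
30: 11010000110100000111 → 1, fb=0
31: 10100001101000001110 → 1, fb=0
32: 01000011010000011100 → 0, fb=1
33: 10000110100000111001 → 1, fb=1
34: 00001101000001110011 → 0, fb=0
35: 00011010000011100110 → 0, fb=1
36: 00110100000111001101 → 0, fb=1
37: 01101000001110011011 → 0, fb=0
38: 11010000011100110110 → 1, fb=0
39: 10100000111001101100 → 1, fb=0
40: 01000001110011011000 → 0, fb=0
41: 10000011100110110000 → 1, fb=1
42: 00000111001101100001 → 0, fb=0
43: 00001110011011000010 → 0, fb=0
44: 00011100110110000100 → 0, fb=1
45: 00111001101100001001 → 0, fb=0
46: 01110011011000010010 → 0, fb=0
47: 11100110110000100100 → 1, fb=0
48: 11001101100001001000 → 1, fb=1
49: 10011011000010010001 → 1, fb=1
50: 00110110000100100011 → 0, fb=0
51: 01101100001001000110 → 0, fb=1
52: 11011000010010001101 → 1, fb=0
53: 10110000100100011010 → 1, fb=1
54: 01100001001000110101 → 0, fb=1
55: 11000010010001101011 → 1, fb=1
56: 10000100100011010111 → 1, fb=0
57: 00001001000110101110 → 0, fb=1
58: 00010010001101011101 → 0, fb=1
59: 00100100011010111011 → 0, fb=0
60: 01001000110101110110 → 0, fb=1
61: 10010001101011101101 → 1, fb=0
62: 00100011010111011010 → 0, fb=0
63: 01000110101110110100 → 0, fb=1
64: 10001101011101101001 → 1, fb=1
65: 00011010111011010011 → 0, fb=0
66: 00110101110110100110 → 0, fb=1
67: 01101011101101001101 → 0, fb=1
68: 11010111011010011011 → 1, fb=1
69: 10101110110100110111 → 1, fb=0
70: 01011101101001101110 → 0, fb=1
71: 10111011010011011101 → 1, fb=0
72: 01110110100110111010 → 0, fb=0
73: 11101101001101110100 → 1, fb=0
74: 11011010011011101000 → 1, fb=1
75: 10110100110111010001 → 1, fb=1
76: 01101001101110100011 → 0, fb=0
77: 11010011011101000110 → 1, fb=0
78: 10100110111010001100 → 1, fb=0
79: 01001101110100011000 → 0, fb=0
80: 10011011101000110000 → 1, fb=1
81: 00110111010001100001 → 0, fb=0
82: 01101110100011000010 → 0, fb=0
83: 11011101000110000100 → 1, fb=0
84: 10111010001100001000 → 1, fb=1
85: 01110100011000010001 → 0, fb=0
86: 11101000110000100010 → 1, fb=1
87: 11010001100001000101 → 1, fb=0
88: 10100011000010001010 → 1, fb=1
89: 01000110000100010101 → 0, fb=1
90: 10001100001000101011 → 1, fb=1
91: 00011000010001010111 → 0, fb=1
92: 00110000100010101111 → 0, fb=1
93: 01100001000101011111 → 0, fb=1
94: 11000010001010111111 → 1, fb=0
95: 10000100010101111110 → 1, fb=0
96: 00001000101011111100 → 0, fb=1
97: 00010001010111111001 → 0, fb=0
98: 00100010101111110010 → 0, fb=0
99: 01000101011111100100 → 0, fb=1
100: 10001010111111001001 → 1, fb=1

01001100110010101011001010011111010000110100000111001101100001001000110101110110100110111010001100001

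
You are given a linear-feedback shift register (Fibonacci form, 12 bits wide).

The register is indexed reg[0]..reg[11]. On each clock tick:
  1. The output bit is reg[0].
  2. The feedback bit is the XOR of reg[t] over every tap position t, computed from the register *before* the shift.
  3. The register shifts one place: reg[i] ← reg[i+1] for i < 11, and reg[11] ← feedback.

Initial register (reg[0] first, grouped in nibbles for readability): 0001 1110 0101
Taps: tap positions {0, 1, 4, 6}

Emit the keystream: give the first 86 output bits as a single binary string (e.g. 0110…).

k : reg_k → out_k, fb_k
0: 000111100101 → 0, fb=0
1: 001111001010 → 0, fb=1
2: 011110010101 → 0, fb=0
3: 111100101010 → 1, fb=1
4: 111001010101 → 1, fb=0
5: 110010101010 → 1, fb=0
6: 100101010100 → 1, fb=1
7: 001010101001 → 0, fb=0
8: 010101010010 → 0, fb=1
9: 101010100101 → 1, fb=1
10: 010101001011 → 0, fb=1
11: 101010010111 → 1, fb=0
12: 010100101110 → 0, fb=0
13: 101001011100 → 1, fb=1
14: 010010111001 → 0, fb=1
15: 100101110011 → 1, fb=0
16: 001011100110 → 0, fb=0
17: 010111001100 → 0, fb=0
18: 101110011000 → 1, fb=0
19: 011100110000 → 0, fb=0
20: 111001100000 → 1, fb=1
21: 110011000001 → 1, fb=1
22: 100110000011 → 1, fb=0
23: 001100000110 → 0, fb=0
24: 011000001100 → 0, fb=1
25: 110000011001 → 1, fb=0
26: 100000110010 → 1, fb=0
27: 000001100100 → 0, fb=1
28: 000011001001 → 0, fb=1
29: 000110010011 → 0, fb=1
30: 001100100111 → 0, fb=1
31: 011001001111 → 0, fb=1
32: 110010011111 → 1, fb=1
33: 100100111111 → 1, fb=0
34: 001001111110 → 0, fb=1
35: 010011111101 → 0, fb=1
36: 100111111011 → 1, fb=1
37: 001111110111 → 0, fb=0
38: 011111101110 → 0, fb=1
39: 111111011101 → 1, fb=1
40: 111110111011 → 1, fb=0
41: 111101110110 → 1, fb=1
42: 111011101101 → 1, fb=0
43: 110111011010 → 1, fb=1
44: 101110110101 → 1, fb=1
45: 011101101011 → 0, fb=0
46: 111011010110 → 1, fb=1
47: 110110101101 → 1, fb=0
48: 101101011010 → 1, fb=1
49: 011010110101 → 0, fb=1
50: 110101101011 → 1, fb=1
51: 101011010111 → 1, fb=0
52: 010110101110 → 0, fb=1
53: 101101011101 → 1, fb=1
54: 011010111011 → 0, fb=1
55: 110101110111 → 1, fb=1
56: 101011101111 → 1, fb=1
57: 010111011111 → 0, fb=0
58: 101110111110 → 1, fb=1
59: 011101111101 → 0, fb=0
60: 111011111010 → 1, fb=0
61: 110111110100 → 1, fb=0
62: 101111101000 → 1, fb=1
63: 011111010001 → 0, fb=0
64: 111110100010 → 1, fb=0
65: 111101000100 → 1, fb=0
66: 111010001000 → 1, fb=1
67: 110100010001 → 1, fb=0
68: 101000100010 → 1, fb=0
69: 010001000100 → 0, fb=1
70: 100010001001 → 1, fb=0
71: 000100010010 → 0, fb=0
72: 001000100100 → 0, fb=1
73: 010001001001 → 0, fb=1
74: 100010010011 → 1, fb=0
75: 000100100110 → 0, fb=1
76: 001001001101 → 0, fb=0
77: 010010011010 → 0, fb=0
78: 100100110100 → 1, fb=0
79: 001001101000 → 0, fb=1
80: 010011010001 → 0, fb=0
81: 100110100010 → 1, fb=1
82: 001101000101 → 0, fb=0
83: 011010001010 → 0, fb=0
84: 110100010100 → 1, fb=0
85: 101000101000 → 1, fb=0

00011110010101010010111001100000110010011111101110110101101011101111101000100010010011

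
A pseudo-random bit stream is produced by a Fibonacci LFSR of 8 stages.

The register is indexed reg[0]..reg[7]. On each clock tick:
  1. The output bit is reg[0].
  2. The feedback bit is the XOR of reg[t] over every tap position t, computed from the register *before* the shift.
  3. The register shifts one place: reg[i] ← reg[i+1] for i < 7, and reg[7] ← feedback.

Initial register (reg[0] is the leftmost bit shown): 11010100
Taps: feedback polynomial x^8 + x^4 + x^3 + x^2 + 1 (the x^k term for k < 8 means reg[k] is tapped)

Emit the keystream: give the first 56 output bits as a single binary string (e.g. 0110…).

k : reg_k → out_k, fb_k
0: 11010100 → 1, fb=0
1: 10101000 → 1, fb=1
2: 01010001 → 0, fb=1
3: 10100011 → 1, fb=0
4: 01000110 → 0, fb=0
5: 10001100 → 1, fb=0
6: 00011000 → 0, fb=0
7: 00110000 → 0, fb=0
8: 01100000 → 0, fb=1
9: 11000001 → 1, fb=1
10: 10000011 → 1, fb=1
11: 00000111 → 0, fb=0
12: 00001110 → 0, fb=1
13: 00011101 → 0, fb=0
14: 00111010 → 0, fb=1
15: 01110101 → 0, fb=0
16: 11101010 → 1, fb=1
17: 11010101 → 1, fb=0
18: 10101010 → 1, fb=1
19: 01010101 → 0, fb=1
20: 10101011 → 1, fb=1
21: 01010111 → 0, fb=1
22: 10101111 → 1, fb=1
23: 01011111 → 0, fb=0
24: 10111110 → 1, fb=0
25: 01111100 → 0, fb=1
26: 11111001 → 1, fb=0
27: 11110010 → 1, fb=1
28: 11100101 → 1, fb=0
29: 11001010 → 1, fb=0
30: 10010100 → 1, fb=0
31: 00101000 → 0, fb=0
32: 01010000 → 0, fb=1
33: 10100001 → 1, fb=0
34: 01000010 → 0, fb=0
35: 10000100 → 1, fb=1
36: 00001001 → 0, fb=1
37: 00010011 → 0, fb=1
38: 00100111 → 0, fb=1
39: 01001111 → 0, fb=1
40: 10011111 → 1, fb=1
41: 00111111 → 0, fb=1
42: 01111111 → 0, fb=1
43: 11111111 → 1, fb=0
44: 11111110 → 1, fb=0
45: 11111100 → 1, fb=0
46: 11111000 → 1, fb=0
47: 11110000 → 1, fb=1
48: 11100001 → 1, fb=0
49: 11000010 → 1, fb=1
50: 10000101 → 1, fb=1
51: 00001011 → 0, fb=1
52: 00010111 → 0, fb=1
53: 00101111 → 0, fb=0
54: 01011110 → 0, fb=0
55: 10111100 → 1, fb=0

11010100011000001110101010111110010100001001111111100001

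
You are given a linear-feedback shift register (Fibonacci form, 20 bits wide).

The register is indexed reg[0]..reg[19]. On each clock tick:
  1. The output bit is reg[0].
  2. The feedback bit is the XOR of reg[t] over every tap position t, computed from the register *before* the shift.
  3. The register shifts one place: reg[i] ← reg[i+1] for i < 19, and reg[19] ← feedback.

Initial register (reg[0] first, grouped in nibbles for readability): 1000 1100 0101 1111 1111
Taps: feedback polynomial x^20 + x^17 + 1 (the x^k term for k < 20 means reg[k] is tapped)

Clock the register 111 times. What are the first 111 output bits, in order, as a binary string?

tick  register→output (feedback)
  0  10001100010111111111→1 (0)
  1  00011000101111111110→0 (1)
  2  00110001011111111101→0 (1)
  3  01100010111111111011→0 (0)
  4  11000101111111110110→1 (0)
  5  10001011111111101100→1 (0)
  6  00010111111111011000→0 (0)
  7  00101111111110110000→0 (0)
  8  01011111111101100000→0 (0)
  9  10111111111011000000→1 (1)
 10  01111111110110000001→0 (0)
 11  11111111101100000010→1 (1)
 12  11111111011000000101→1 (0)
 13  11111110110000001010→1 (1)
 14  11111101100000010101→1 (0)
 15  11111011000000101010→1 (1)
 16  11110110000001010101→1 (0)
 17  11101100000010101010→1 (1)
 18  11011000000101010101→1 (0)
 19  10110000001010101010→1 (1)
 20  01100000010101010101→0 (1)
 21  11000000101010101011→1 (1)
 22  10000001010101010111→1 (0)
 23  00000010101010101110→0 (1)
 24  00000101010101011101→0 (1)
 25  00001010101010111011→0 (0)
 26  00010101010101110110→0 (1)
 27  00101010101011101101→0 (1)
 28  01010101010111011011→0 (0)
 29  10101010101110110110→1 (0)
 30  01010101011101101100→0 (1)
 31  10101010111011011001→1 (1)
 32  01010101110110110011→0 (0)
 33  10101011101101100110→1 (0)
 34  01010111011011001100→0 (1)
 35  10101110110110011001→1 (1)
 36  01011101101100110011→0 (0)
 37  10111011011001100110→1 (0)
 38  01110110110011001100→0 (1)
 39  11101101100110011001→1 (1)
 40  11011011001100110011→1 (1)
 41  10110110011001100111→1 (0)
 42  01101100110011001110→0 (1)
 43  11011001100110011101→1 (0)
 44  10110011001100111010→1 (1)
 45  01100110011001110101→0 (1)
 46  11001100110011101011→1 (1)
 47  10011001100111010111→1 (0)
 48  00110011001110101110→0 (1)
 49  01100110011101011101→0 (1)
 50  11001100111010111011→1 (1)
 51  10011001110101110111→1 (0)
 52  00110011101011101110→0 (1)
 53  01100111010111011101→0 (1)
 54  11001110101110111011→1 (1)
 55  10011101011101110111→1 (0)
 56  00111010111011101110→0 (1)
 57  01110101110111011101→0 (1)
 58  11101011101110111011→1 (1)
 59  11010111011101110111→1 (0)
 60  10101110111011101110→1 (0)
 61  01011101110111011100→0 (1)
 62  10111011101110111001→1 (1)
 63  01110111011101110011→0 (0)
 64  11101110111011100110→1 (0)
 65  11011101110111001100→1 (0)
 66  10111011101110011000→1 (1)
 67  01110111011100110001→0 (0)
 68  11101110111001100010→1 (1)
 69  11011101110011000101→1 (0)
 70  10111011100110001010→1 (1)
 71  01110111001100010101→0 (1)
 72  11101110011000101011→1 (1)
 73  11011100110001010111→1 (0)
 74  10111001100010101110→1 (0)
 75  01110011000101011100→0 (1)
 76  11100110001010111001→1 (1)
 77  11001100010101110011→1 (1)
 78  10011000101011100111→1 (0)
 79  00110001010111001110→0 (1)
 80  01100010101110011101→0 (1)
 81  11000101011100111011→1 (1)
 82  10001010111001110111→1 (0)
 83  00010101110011101110→0 (1)
 84  00101011100111011101→0 (1)
 85  01010111001110111011→0 (0)
 86  10101110011101110110→1 (0)
 87  01011100111011101100→0 (1)
 88  10111001110111011001→1 (1)
 89  01110011101110110011→0 (0)
 90  11100111011101100110→1 (0)
 91  11001110111011001100→1 (0)
 92  10011101110110011000→1 (1)
 93  00111011101100110001→0 (0)
 94  01110111011001100010→0 (0)
 95  11101110110011000100→1 (0)
 96  11011101100110001000→1 (1)
 97  10111011001100010001→1 (1)
 98  01110110011000100011→0 (0)
 99  11101100110001000110→1 (0)
100  11011001100010001100→1 (0)
101  10110011000100011000→1 (1)
102  01100110001000110001→0 (0)
103  11001100010001100010→1 (1)
104  10011000100011000101→1 (0)
105  00110001000110001010→0 (0)
106  01100010001100010100→0 (1)
107  11000100011000101001→1 (1)
108  10001000110001010011→1 (1)
109  00010001100010100111→0 (1)
110  00100011000101001111→0 (1)

100011000101111111110110000001010101010111011011001100110011101011101110111011100110001010111001110111011001100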